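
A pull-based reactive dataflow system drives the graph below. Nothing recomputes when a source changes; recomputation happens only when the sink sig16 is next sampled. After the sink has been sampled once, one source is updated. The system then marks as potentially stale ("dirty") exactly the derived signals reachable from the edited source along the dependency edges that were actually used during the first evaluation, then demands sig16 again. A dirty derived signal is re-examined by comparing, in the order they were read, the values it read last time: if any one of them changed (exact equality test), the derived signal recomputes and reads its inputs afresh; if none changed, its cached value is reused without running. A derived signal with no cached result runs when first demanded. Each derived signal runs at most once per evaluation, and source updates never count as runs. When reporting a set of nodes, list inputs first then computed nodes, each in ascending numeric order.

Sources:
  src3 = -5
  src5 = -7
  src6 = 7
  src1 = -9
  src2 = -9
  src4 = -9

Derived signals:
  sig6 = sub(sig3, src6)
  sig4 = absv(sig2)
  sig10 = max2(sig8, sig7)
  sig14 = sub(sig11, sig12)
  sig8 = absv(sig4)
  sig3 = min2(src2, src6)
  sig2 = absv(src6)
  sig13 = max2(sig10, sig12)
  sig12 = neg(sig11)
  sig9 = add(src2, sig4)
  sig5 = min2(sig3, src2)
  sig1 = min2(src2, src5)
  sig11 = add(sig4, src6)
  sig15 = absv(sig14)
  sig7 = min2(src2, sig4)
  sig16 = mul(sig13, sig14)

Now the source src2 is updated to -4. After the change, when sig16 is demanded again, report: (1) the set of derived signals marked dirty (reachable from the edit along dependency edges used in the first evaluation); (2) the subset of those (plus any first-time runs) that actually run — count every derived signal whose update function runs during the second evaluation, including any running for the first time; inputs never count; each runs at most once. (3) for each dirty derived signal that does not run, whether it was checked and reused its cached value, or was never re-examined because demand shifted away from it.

First evaluation (everything demanded from the output):
  sig2 = absv(7) = 7
  sig4 = absv(7) = 7
  sig7 = min2(-9, 7) = -9
  sig8 = absv(7) = 7
  sig10 = max2(7, -9) = 7
  sig11 = add(7, 7) = 14
  sig12 = neg(14) = -14
  sig13 = max2(7, -14) = 7
  sig14 = sub(14, -14) = 28
  sig16 = mul(7, 28) = 196

Propagation after the edit:
  sig7: runs — src2 -9->-4; result -4.
  sig10: runs — sig7 -9->-4; result 7 (same value as before).
  sig13: checked — values it read are unchanged (sig10 unchanged, sig12 unchanged); reused cached 7 without running.
  sig16: checked — values it read are unchanged (sig13 unchanged, sig14 unchanged); reused cached 196 without running.

Key observation: the change is absorbed at sig10 — it re-runs but produces the same value, and the output's value is unchanged.

Marked dirty: sig7, sig10, sig13, sig16.
Derived signals that run: sig7, sig10 — 2 in total.
Checked but reused from cache: sig13, sig16.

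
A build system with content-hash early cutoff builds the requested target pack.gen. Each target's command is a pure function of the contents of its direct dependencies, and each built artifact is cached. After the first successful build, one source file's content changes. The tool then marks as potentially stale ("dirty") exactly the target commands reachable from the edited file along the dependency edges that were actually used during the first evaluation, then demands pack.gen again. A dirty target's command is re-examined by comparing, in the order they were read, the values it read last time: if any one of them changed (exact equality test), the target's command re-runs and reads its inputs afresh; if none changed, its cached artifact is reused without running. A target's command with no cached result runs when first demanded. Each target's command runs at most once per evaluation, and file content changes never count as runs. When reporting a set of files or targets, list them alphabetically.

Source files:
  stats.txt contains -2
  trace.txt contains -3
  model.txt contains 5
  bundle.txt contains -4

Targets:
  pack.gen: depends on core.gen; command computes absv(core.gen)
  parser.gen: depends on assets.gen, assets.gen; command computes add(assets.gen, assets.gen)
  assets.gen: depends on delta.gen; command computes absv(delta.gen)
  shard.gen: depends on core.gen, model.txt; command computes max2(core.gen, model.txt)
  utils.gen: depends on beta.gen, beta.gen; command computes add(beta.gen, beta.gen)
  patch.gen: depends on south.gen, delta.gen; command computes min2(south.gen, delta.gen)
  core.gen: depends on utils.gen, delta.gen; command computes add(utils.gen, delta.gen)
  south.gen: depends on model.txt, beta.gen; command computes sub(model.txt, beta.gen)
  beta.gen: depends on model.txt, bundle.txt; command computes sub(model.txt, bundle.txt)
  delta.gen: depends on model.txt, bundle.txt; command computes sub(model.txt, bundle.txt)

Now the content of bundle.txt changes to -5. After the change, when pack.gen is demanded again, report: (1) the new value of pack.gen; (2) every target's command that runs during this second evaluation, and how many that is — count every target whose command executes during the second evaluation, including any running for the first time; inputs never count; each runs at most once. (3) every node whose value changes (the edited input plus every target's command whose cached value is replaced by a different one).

First evaluation (everything demanded from the output):
  beta.gen = sub(5, -4) = 9
  delta.gen = sub(5, -4) = 9
  utils.gen = add(9, 9) = 18
  core.gen = add(18, 9) = 27
  pack.gen = absv(27) = 27

Propagation after the edit:
  beta.gen: runs — bundle.txt -4->-5; result 10.
  delta.gen: runs — bundle.txt -4->-5; result 10.
  utils.gen: runs — beta.gen 9->10; beta.gen 9->10; result 20.
  core.gen: runs — utils.gen 18->20; delta.gen 9->10; result 30.
  pack.gen: runs — core.gen 27->30; result 30.

New value of pack.gen: 30.
Target commands that run: beta.gen, core.gen, delta.gen, pack.gen, utils.gen — 5 in total.
Values that change: beta.gen, bundle.txt, core.gen, delta.gen, pack.gen, utils.gen.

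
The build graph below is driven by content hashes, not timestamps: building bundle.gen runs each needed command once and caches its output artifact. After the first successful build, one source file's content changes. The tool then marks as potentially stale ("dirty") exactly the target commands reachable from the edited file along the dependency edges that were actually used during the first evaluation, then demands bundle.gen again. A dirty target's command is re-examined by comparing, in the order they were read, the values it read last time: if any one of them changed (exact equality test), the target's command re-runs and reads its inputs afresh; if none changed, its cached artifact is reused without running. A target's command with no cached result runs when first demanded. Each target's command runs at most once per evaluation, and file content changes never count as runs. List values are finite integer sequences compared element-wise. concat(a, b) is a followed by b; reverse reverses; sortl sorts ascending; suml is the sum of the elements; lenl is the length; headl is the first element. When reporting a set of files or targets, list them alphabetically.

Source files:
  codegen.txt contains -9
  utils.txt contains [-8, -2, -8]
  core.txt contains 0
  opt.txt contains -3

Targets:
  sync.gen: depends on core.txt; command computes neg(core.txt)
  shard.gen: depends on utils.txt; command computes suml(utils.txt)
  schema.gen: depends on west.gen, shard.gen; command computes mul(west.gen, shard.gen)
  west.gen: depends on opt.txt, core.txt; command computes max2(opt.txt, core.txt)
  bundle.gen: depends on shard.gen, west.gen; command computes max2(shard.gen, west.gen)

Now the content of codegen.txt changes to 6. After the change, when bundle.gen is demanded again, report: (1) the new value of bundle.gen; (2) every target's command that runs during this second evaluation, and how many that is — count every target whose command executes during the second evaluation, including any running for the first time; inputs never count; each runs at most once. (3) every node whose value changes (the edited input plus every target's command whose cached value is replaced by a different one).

Initial pass — values computed on the first demand:
  shard.gen = suml([-8, -2, -8]) = -18
  west.gen = max2(-3, 0) = 0
  bundle.gen = max2(-18, 0) = 0

Second demand — change propagation:
  no demanded computation ever read codegen.txt, so the edit dirties nothing and nothing runs.

The important point: nothing the output needs ever reads codegen.txt, so the edit is invisible to it.

bundle.gen now evaluates to 0.
Run set: none (0 run).
Changed values: codegen.txt.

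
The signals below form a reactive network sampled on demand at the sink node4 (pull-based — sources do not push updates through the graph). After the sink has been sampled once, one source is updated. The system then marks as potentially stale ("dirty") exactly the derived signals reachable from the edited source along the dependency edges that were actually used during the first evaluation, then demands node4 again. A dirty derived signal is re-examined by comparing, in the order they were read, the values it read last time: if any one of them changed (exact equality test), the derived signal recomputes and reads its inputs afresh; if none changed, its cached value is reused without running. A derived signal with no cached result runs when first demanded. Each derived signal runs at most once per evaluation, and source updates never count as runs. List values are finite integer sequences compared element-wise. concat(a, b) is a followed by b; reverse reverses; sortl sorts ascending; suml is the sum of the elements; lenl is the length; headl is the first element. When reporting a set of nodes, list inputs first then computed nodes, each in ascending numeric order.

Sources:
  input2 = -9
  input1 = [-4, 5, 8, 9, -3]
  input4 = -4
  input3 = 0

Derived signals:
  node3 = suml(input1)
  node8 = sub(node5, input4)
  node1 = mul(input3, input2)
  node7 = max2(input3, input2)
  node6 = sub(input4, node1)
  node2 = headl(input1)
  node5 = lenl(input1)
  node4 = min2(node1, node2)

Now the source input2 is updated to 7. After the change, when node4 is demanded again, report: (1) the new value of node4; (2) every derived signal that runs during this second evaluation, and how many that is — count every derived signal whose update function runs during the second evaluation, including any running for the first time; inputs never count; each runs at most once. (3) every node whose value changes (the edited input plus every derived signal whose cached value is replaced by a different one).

node4 now evaluates to -4.
Run set: node1 (1 run).
Changed values: input2.
The important point: node1 recomputes to an identical value, and the output ends up unchanged.

Initial pass — values computed on the first demand:
  node1 = mul(0, -9) = 0
  node2 = headl([-4, 5, 8, 9, -3]) = -4
  node4 = min2(0, -4) = -4

Second demand — change propagation:
  node1: re-runs because input2 -9->7; new result 0 (unchanged).
  node4: re-examined; everything it read last time is the same (node1 unchanged, node2 unchanged) — cache -4 kept, no run.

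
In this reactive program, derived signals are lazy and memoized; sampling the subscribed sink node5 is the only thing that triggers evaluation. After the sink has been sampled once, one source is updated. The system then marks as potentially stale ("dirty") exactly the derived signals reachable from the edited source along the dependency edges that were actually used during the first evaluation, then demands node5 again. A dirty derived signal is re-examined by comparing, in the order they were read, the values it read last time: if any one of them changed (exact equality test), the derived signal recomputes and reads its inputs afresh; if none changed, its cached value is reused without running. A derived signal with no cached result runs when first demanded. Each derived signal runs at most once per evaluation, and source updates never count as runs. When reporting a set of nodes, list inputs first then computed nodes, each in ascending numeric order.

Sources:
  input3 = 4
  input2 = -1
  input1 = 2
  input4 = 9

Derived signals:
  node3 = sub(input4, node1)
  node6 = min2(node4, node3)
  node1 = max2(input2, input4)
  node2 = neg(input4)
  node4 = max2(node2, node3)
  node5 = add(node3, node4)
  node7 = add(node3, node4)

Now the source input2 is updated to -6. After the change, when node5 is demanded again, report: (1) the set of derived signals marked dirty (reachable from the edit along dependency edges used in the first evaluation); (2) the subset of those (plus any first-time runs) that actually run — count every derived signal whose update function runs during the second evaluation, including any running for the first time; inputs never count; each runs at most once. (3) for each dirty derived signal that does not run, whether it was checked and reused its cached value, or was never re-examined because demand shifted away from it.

First demand of the output computes:
  node1 = max2(-1, 9) = 9
  node2 = neg(9) = -9
  node3 = sub(9, 9) = 0
  node4 = max2(-9, 0) = 0
  node5 = add(0, 0) = 0

After the edit, cleaning proceeds:
  node1: a read changed (input2 -1->-6) — executes, giving 9 — identical to its old value.
  node3: dirty, but its reads are unchanged (input4 unchanged, node1 unchanged); cached 0 stands.
  node4: dirty, but its reads are unchanged (node2 unchanged, node3 unchanged); cached 0 stands.
  node5: dirty, but its reads are unchanged (node3 unchanged, node4 unchanged); cached 0 stands.

Note the absorption at node1: it re-runs yet its value is the same, leaving the output's value untouched.

The edit dirties: node1, node3, node4, node5.
1 derived signals run: node1.
Cache hits after checking: node3, node4, node5.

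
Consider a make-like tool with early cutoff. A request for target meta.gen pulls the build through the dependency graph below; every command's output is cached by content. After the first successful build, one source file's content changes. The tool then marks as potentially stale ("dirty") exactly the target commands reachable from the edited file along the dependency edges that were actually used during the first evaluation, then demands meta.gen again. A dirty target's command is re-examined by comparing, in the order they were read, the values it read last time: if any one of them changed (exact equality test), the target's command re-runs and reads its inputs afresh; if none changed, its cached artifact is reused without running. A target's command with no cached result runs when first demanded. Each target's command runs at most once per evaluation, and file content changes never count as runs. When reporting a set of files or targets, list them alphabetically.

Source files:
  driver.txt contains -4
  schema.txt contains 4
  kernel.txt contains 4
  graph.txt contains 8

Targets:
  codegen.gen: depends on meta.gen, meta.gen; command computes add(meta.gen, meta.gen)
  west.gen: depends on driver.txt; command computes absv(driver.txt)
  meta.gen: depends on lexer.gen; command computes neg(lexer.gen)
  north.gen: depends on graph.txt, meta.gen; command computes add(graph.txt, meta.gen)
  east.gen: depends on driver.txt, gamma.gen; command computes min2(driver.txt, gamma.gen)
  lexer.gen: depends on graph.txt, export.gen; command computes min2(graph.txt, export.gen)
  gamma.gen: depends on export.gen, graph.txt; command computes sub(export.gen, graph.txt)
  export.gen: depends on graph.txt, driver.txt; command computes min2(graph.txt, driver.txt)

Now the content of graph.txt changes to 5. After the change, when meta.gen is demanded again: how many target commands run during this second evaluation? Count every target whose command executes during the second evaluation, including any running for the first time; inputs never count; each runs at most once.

2 target commands run: export.gen, lexer.gen.
Note where the cutoff bites: meta.gen is checked, finds nothing changed, and keeps its cache.

First demand of the output computes:
  export.gen = min2(8, -4) = -4
  lexer.gen = min2(8, -4) = -4
  meta.gen = neg(-4) = 4

After the edit, cleaning proceeds:
  export.gen: a read changed (graph.txt 8->5) — executes, giving -4 — identical to its old value.
  lexer.gen: a read changed (graph.txt 8->5) — executes, giving -4 — identical to its old value.
  meta.gen: dirty, but its reads are unchanged (lexer.gen unchanged); cached 4 stands.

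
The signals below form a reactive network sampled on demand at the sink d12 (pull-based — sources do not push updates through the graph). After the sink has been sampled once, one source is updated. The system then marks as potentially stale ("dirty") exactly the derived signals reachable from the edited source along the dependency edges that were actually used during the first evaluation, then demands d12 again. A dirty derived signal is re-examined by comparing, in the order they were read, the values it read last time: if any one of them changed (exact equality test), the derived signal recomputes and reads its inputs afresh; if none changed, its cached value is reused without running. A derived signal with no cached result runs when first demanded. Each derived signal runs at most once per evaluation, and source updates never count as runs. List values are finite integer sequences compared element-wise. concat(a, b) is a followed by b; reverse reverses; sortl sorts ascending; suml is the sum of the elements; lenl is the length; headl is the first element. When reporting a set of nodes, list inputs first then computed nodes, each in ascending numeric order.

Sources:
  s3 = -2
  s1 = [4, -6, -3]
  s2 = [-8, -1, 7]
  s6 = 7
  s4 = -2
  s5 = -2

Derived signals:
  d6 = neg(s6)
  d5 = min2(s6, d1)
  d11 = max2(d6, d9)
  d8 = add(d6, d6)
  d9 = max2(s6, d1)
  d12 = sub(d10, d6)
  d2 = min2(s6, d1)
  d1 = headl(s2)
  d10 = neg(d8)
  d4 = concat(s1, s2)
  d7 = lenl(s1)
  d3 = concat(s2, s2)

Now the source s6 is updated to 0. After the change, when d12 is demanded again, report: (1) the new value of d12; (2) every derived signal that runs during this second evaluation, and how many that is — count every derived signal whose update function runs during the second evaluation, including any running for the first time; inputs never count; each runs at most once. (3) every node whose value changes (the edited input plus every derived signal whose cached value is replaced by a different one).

Initial pass — values computed on the first demand:
  d6 = neg(7) = -7
  d8 = add(-7, -7) = -14
  d10 = neg(-14) = 14
  d12 = sub(14, -7) = 21

Second demand — change propagation:
  d6: re-runs because s6 7->0; new result 0.
  d8: re-runs because d6 -7->0; d6 -7->0; new result 0.
  d10: re-runs because d8 -14->0; new result 0.
  d12: re-runs because d10 14->0; d6 -7->0; new result 0.

d12 now evaluates to 0.
Run set: d6, d8, d10, d12 (4 run).
Changed values: s6, d6, d8, d10, d12.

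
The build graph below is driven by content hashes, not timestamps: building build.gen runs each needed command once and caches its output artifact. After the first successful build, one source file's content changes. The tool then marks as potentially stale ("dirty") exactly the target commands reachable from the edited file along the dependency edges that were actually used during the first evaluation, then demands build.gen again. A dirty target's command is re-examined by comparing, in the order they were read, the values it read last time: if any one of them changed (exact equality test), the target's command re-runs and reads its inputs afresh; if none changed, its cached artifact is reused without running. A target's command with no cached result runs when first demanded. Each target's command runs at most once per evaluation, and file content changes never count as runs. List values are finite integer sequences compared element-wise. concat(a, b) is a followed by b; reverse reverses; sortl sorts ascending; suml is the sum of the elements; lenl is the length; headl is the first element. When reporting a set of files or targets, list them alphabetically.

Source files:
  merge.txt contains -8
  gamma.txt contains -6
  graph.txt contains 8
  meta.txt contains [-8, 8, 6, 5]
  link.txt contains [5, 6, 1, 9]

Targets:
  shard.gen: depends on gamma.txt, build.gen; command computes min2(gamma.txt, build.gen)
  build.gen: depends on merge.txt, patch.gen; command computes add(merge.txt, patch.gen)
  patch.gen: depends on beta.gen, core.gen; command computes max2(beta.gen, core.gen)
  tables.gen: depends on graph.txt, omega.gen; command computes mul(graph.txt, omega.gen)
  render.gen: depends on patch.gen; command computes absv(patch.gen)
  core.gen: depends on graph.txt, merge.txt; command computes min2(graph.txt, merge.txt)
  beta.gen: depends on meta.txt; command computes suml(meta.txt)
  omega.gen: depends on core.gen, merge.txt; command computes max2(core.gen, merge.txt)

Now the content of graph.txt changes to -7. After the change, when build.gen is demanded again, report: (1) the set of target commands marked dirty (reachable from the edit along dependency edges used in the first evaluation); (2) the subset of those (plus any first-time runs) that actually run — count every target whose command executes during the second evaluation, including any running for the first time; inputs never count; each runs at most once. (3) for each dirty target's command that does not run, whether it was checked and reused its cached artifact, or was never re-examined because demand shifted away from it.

Initial pass — values computed on the first demand:
  beta.gen = suml([-8, 8, 6, 5]) = 11
  core.gen = min2(8, -8) = -8
  patch.gen = max2(11, -8) = 11
  build.gen = add(-8, 11) = 3

Second demand — change propagation:
  core.gen: re-runs because graph.txt 8->-7; new result -8 (unchanged).
  patch.gen: re-examined; everything it read last time is the same (beta.gen unchanged, core.gen unchanged) — cache 11 kept, no run.
  build.gen: re-examined; everything it read last time is the same (merge.txt unchanged, patch.gen unchanged) — cache 3 kept, no run.

The important point: core.gen recomputes to an identical value, and the output ends up unchanged.

Dirty set: build.gen, core.gen, patch.gen.
Run set: core.gen (1 run).
Re-examined without running (cache reused): build.gen, patch.gen.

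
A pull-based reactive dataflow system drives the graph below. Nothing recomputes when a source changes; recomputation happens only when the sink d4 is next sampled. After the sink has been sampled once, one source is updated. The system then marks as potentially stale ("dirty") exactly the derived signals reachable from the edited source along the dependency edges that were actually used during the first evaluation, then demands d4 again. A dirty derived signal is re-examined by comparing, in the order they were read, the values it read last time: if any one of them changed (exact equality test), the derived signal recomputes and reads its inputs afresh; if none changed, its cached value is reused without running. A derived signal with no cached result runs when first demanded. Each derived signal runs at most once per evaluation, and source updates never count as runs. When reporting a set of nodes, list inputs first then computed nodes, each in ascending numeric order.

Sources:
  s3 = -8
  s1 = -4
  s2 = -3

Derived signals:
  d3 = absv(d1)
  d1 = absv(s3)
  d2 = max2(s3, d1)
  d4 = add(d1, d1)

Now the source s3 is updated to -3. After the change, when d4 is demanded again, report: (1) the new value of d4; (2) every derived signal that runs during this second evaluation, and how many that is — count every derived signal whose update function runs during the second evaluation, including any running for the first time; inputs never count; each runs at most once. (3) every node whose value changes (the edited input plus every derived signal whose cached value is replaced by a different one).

First evaluation (everything demanded from the output):
  d1 = absv(-8) = 8
  d4 = add(8, 8) = 16

Propagation after the edit:
  d1: runs — s3 -8->-3; result 3.
  d4: runs — d1 8->3; d1 8->3; result 6.

New value of d4: 6.
Derived signals that run: d1, d4 — 2 in total.
Values that change: s3, d1, d4.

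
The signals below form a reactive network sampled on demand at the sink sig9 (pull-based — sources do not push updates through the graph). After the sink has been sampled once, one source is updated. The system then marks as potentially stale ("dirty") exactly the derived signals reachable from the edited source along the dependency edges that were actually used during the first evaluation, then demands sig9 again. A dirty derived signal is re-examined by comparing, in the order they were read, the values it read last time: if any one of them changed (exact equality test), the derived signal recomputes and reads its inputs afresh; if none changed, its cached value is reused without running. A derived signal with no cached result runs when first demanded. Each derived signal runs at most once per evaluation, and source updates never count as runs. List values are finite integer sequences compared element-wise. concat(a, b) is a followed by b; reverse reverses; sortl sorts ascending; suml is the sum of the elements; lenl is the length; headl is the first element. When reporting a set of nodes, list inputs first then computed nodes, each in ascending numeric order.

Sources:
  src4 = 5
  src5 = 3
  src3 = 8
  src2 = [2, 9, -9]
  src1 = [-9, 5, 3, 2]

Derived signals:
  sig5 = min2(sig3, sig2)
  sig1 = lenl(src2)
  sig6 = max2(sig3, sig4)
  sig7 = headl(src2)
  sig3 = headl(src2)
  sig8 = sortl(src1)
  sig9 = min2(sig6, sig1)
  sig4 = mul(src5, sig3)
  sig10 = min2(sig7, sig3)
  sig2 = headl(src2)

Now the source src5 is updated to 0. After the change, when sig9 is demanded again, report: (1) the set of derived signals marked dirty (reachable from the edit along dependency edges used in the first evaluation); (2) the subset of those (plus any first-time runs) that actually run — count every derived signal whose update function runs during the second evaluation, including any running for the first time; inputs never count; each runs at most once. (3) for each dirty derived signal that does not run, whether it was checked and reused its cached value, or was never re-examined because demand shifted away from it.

Initial pass — values computed on the first demand:
  sig1 = lenl([2, 9, -9]) = 3
  sig3 = headl([2, 9, -9]) = 2
  sig4 = mul(3, 2) = 6
  sig6 = max2(2, 6) = 6
  sig9 = min2(6, 3) = 3

Second demand — change propagation:
  sig4: re-runs because src5 3->0; new result 0.
  sig6: re-runs because sig4 6->0; new result 2.
  sig9: re-runs because sig6 6->2; new result 2.

Dirty set: sig4, sig6, sig9.
Run set: sig4, sig6, sig9 (3 run).
All dirty derived signals ended up running.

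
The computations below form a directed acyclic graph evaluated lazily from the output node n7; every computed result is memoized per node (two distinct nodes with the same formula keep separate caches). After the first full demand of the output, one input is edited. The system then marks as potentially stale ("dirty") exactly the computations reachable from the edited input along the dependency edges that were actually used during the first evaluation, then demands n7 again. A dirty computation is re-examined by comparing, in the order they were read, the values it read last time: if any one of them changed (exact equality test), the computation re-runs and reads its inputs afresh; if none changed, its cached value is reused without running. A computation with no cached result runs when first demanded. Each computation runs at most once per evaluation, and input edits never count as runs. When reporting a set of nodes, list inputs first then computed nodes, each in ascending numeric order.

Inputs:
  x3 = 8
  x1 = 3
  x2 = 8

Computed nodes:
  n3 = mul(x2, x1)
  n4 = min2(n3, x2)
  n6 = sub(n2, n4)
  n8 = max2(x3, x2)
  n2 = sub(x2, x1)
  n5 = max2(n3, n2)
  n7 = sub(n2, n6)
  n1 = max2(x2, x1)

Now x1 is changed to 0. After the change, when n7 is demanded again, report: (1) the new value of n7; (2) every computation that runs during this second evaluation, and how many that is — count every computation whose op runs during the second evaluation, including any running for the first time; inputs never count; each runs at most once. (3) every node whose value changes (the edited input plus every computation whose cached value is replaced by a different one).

Demanding n7 again yields 0.
5 computations run: n2, n3, n4, n6, n7.
The nodes whose values change: x1, n2, n3, n4, n6, n7.

First demand of the output computes:
  n2 = sub(8, 3) = 5
  n3 = mul(8, 3) = 24
  n4 = min2(24, 8) = 8
  n6 = sub(5, 8) = -3
  n7 = sub(5, -3) = 8

After the edit, cleaning proceeds:
  n2: a read changed (x1 3->0) — executes, giving 8.
  n3: a read changed (x1 3->0) — executes, giving 0.
  n4: a read changed (n3 24->0) — executes, giving 0.
  n6: a read changed (n2 5->8; n4 8->0) — executes, giving 8.
  n7: a read changed (n2 5->8; n6 -3->8) — executes, giving 0.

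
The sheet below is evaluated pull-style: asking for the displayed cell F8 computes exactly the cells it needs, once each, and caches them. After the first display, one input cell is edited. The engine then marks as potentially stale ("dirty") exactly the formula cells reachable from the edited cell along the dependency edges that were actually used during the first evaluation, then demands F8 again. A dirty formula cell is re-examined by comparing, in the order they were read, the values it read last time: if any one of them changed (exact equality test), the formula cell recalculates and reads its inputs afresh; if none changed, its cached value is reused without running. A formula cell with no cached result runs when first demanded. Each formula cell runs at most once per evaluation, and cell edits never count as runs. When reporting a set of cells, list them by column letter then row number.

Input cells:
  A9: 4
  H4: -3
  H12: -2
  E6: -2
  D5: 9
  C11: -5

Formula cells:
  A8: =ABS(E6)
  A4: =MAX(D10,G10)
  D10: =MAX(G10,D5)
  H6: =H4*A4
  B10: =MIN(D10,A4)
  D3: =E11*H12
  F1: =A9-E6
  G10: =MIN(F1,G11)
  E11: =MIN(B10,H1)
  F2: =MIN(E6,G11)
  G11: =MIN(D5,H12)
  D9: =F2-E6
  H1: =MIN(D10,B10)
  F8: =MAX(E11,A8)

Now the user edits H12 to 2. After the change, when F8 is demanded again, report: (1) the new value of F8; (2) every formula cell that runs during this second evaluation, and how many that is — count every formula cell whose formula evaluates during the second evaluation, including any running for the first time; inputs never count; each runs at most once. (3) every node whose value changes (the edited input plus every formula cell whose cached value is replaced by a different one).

First demand of the output computes:
  A8 = ABS(-2) = 2
  F1 = 4 - -2 = 6
  G11 = MIN(9, -2) = -2
  G10 = MIN(6, -2) = -2
  D10 = MAX(-2, 9) = 9
  A4 = MAX(9, -2) = 9
  B10 = MIN(9, 9) = 9
  H1 = MIN(9, 9) = 9
  E11 = MIN(9, 9) = 9
  F8 = MAX(9, 2) = 9

After the edit, cleaning proceeds:
  G11: a read changed (H12 -2->2) — executes, giving 2.
  G10: a read changed (G11 -2->2) — executes, giving 2.
  D10: a read changed (G10 -2->2) — executes, giving 9 — identical to its old value.
  A4: a read changed (G10 -2->2) — executes, giving 9 — identical to its old value.
  B10: dirty, but its reads are unchanged (D10 unchanged, A4 unchanged); cached 9 stands.
  H1: dirty, but its reads are unchanged (D10 unchanged, B10 unchanged); cached 9 stands.
  E11: dirty, but its reads are unchanged (B10 unchanged, H1 unchanged); cached 9 stands.
  F8: dirty, but its reads are unchanged (E11 unchanged, A8 unchanged); cached 9 stands.

Note where the cutoff bites: B10 is checked, finds nothing changed, and keeps its cache.

Demanding F8 again yields 9.
4 formula cells run: A4, D10, G10, G11.
The nodes whose values change: G10, G11, H12.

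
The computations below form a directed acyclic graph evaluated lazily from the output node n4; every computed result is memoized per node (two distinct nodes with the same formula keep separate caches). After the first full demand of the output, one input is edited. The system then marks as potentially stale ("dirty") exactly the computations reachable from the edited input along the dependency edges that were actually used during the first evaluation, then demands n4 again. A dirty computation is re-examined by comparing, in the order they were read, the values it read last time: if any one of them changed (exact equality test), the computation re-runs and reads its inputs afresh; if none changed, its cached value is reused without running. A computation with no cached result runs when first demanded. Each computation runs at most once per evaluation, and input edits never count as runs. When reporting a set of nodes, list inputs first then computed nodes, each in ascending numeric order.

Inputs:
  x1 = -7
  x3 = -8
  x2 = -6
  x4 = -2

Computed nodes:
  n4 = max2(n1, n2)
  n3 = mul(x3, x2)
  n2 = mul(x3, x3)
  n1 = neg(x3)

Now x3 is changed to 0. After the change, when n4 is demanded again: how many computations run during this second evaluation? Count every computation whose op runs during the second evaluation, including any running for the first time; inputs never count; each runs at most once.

First demand of the output computes:
  n1 = neg(-8) = 8
  n2 = mul(-8, -8) = 64
  n4 = max2(8, 64) = 64

After the edit, cleaning proceeds:
  n1: a read changed (x3 -8->0) — executes, giving 0.
  n2: a read changed (x3 -8->0; x3 -8->0) — executes, giving 0.
  n4: a read changed (n1 8->0; n2 64->0) — executes, giving 0.

3 computations run: n1, n2, n4.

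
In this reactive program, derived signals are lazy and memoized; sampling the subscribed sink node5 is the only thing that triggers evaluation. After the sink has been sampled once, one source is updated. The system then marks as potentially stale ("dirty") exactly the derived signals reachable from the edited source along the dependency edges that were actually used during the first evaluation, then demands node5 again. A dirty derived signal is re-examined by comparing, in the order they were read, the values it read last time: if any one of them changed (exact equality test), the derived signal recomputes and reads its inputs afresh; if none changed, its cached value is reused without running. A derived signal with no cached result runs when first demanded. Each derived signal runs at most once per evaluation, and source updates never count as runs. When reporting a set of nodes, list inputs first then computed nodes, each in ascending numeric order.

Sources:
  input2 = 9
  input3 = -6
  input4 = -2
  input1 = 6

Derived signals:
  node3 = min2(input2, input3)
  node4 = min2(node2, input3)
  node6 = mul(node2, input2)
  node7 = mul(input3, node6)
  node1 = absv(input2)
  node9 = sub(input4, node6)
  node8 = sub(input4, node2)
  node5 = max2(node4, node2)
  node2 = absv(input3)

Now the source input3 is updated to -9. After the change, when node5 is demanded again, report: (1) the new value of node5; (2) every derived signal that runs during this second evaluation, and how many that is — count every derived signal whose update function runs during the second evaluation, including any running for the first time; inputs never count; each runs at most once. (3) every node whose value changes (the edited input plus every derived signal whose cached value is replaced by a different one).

Demanding node5 again yields 9.
3 derived signals run: node2, node4, node5.
The nodes whose values change: input3, node2, node4, node5.

First demand of the output computes:
  node2 = absv(-6) = 6
  node4 = min2(6, -6) = -6
  node5 = max2(-6, 6) = 6

After the edit, cleaning proceeds:
  node2: a read changed (input3 -6->-9) — executes, giving 9.
  node4: a read changed (node2 6->9; input3 -6->-9) — executes, giving -9.
  node5: a read changed (node4 -6->-9; node2 6->9) — executes, giving 9.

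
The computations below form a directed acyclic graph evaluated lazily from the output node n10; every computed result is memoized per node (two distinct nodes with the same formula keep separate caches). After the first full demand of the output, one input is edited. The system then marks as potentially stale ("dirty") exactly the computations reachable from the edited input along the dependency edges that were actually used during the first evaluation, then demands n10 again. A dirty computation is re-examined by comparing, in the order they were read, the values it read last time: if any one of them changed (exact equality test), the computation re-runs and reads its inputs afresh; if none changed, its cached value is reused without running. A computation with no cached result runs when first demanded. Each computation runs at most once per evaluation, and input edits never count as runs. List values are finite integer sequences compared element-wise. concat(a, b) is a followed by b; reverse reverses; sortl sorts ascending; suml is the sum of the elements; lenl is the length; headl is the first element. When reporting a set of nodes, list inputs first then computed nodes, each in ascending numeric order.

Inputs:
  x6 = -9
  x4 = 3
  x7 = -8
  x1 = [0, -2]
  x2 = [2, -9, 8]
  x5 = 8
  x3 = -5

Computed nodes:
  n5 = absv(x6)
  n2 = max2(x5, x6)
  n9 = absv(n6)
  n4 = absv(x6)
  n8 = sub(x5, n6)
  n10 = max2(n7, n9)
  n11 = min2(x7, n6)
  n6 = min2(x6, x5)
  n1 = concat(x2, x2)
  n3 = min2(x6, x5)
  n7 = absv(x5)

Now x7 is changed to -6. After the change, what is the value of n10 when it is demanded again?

Demanding n10 again yields 9.
Note the shortcut — x7 feeds only undemanded nodes, so no recomputation happens.

First demand of the output computes:
  n6 = min2(-9, 8) = -9
  n7 = absv(8) = 8
  n9 = absv(-9) = 9
  n10 = max2(8, 9) = 9

After the edit, cleaning proceeds:
  x7 only reaches undemanded nodes; the second demand re-runs nothing.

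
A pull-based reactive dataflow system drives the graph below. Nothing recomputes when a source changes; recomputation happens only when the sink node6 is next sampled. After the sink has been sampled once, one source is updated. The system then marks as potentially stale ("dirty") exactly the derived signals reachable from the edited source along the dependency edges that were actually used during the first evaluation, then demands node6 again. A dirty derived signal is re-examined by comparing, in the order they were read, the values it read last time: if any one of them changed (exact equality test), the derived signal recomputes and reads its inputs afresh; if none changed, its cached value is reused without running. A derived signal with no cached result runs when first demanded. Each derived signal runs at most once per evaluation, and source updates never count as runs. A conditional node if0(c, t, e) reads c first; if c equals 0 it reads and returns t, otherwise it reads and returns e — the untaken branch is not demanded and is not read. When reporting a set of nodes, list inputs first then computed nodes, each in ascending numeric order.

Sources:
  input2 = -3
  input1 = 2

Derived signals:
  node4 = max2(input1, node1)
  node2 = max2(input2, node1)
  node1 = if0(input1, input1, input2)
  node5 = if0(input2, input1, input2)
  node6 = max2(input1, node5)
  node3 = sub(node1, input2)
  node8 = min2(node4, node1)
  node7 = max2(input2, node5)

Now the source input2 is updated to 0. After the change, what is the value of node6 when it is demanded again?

New value of node6: 2.

First evaluation (everything demanded from the output):
  node5 = if0(input2=-3 -> else branch input2) = -3
  node6 = max2(2, -3) = 2

Propagation after the edit:
  node5: runs — input2 -3->0; input2 -3->0; result 2.
  node6: runs — node5 -3->2; result 2 (same value as before).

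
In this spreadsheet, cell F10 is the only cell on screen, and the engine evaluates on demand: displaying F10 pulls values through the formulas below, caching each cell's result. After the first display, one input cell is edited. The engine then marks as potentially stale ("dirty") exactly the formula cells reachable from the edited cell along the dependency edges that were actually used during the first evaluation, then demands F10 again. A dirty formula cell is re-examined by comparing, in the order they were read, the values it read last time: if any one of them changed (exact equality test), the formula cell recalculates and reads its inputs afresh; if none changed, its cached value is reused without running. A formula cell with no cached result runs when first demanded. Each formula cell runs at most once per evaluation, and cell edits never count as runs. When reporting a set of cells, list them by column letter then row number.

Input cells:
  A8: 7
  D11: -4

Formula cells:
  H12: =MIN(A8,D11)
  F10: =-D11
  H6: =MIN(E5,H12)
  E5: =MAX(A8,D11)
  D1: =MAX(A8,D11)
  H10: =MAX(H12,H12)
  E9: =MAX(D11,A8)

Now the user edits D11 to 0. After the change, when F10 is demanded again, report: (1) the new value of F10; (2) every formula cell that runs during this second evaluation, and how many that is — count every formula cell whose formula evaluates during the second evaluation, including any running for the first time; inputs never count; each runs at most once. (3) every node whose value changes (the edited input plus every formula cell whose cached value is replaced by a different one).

F10 now evaluates to 0.
Run set: F10 (1 run).
Changed values: D11, F10.

Initial pass — values computed on the first demand:
  F10 = -(-4) = 4

Second demand — change propagation:
  F10: re-runs because D11 -4->0; new result 0.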